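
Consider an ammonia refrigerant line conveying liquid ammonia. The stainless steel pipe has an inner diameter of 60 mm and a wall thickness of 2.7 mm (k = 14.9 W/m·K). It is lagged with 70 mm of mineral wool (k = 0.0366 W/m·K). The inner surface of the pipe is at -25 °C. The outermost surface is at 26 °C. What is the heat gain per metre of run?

q′ ≈ 10.2 W/m

For a radial system each layer contributes R = ln(r_out/r_in)/(2πkL); films add R = 1/(hA).
R_stainless steel pipe wall = ln(32.7/30)/(2π×14.9×1) = 9.205×10^-4 K/W
R_mineral wool = ln(102.7/32.7)/(2π×0.0366×1) = 4.977 K/W
R_total = 4.978 K/W
Q = ΔT/R_total = 51/4.978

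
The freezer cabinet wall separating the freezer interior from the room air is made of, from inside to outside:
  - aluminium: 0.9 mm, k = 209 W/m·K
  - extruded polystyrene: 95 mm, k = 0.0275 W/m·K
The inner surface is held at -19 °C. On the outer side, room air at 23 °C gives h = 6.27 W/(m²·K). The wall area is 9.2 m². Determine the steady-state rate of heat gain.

Using the resistance-network approach (series):
R_aluminium = L/(kA) = 0.0009/(209×9.2) = 4.681×10^-7 K/W
R_extruded polystyrene = L/(kA) = 0.095/(0.0275×9.2) = 0.3755 K/W
R_outer film = 1/(h_o·A) = 1/(6.27×9.2) = 0.01734 K/W
R_total = 0.3928 K/W
Q = ΔT / R_total = 42 / 0.3928

Q ≈ 107 W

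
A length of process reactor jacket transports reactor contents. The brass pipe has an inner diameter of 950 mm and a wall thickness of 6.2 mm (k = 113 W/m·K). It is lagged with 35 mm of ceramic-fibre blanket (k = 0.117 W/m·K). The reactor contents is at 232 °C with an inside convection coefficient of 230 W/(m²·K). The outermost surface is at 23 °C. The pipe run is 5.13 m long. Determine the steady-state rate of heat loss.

Radial resistances (cylindrical: R_cond = ln(r_o/r_i)/(2πkL), R_conv = 1/(h·2πrL)):
R_inner film = 1/(h_i·2πr₁L) = 1/(230×2π×0.475×5.13) = 2.84×10^-4 K/W
R_brass pipe wall = ln(481.2/475)/(2π×113×5.13) = 3.56×10^-6 K/W
R_ceramic-fibre blanket = ln(516.2/481.2)/(2π×0.117×5.13) = 0.01862 K/W
R_total = 0.01891 K/W
Q = ΔT/R_total = 209/0.01891

Q ≈ 11100 W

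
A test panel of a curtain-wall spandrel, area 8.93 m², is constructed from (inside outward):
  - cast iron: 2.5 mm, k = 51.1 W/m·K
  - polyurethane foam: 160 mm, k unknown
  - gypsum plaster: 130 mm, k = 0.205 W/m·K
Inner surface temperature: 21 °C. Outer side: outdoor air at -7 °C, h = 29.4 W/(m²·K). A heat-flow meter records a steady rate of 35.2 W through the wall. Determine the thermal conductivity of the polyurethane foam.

Treating each layer as a thermal resistance in series:
R_cast iron = L/(kA) = 0.0025/(51.1×8.93) = 5.479×10^-6 K/W
R_gypsum plaster = L/(kA) = 0.13/(0.205×8.93) = 0.07101 K/W
R_outer film = 1/(h_o·A) = 1/(29.4×8.93) = 0.003809 K/W
Sum of known resistances R_other = 0.07483 K/W
Total R = ΔT/Q = 28/35.2 = 0.7955 K/W
R_polyurethane foam = R_total − R_other = 0.7206 K/W
k = L/(R·A) = 0.16/(0.7206×8.93)

k ≈ 0.0249 W/(m·K)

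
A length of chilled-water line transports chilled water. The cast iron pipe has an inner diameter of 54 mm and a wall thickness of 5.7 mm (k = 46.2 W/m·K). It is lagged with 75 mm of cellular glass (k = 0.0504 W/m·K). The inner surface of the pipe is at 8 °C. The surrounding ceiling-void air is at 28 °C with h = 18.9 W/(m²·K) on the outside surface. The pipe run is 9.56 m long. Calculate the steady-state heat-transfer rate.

Cylindrical conduction, so R = ln(r₂/r₁)/(2πkL) per layer, in series:
R_cast iron pipe wall = ln(32.7/27)/(2π×46.2×9.56) = 6.902×10^-5 K/W
R_cellular glass = ln(107.7/32.7)/(2π×0.0504×9.56) = 0.3937 K/W
R_outer film = 1/(h_o·2πr_oL) = 1/(18.9×2π×0.1077×9.56) = 0.008179 K/W
R_total = 0.402 K/W
Q = ΔT/R_total = 20/0.402

Q ≈ 49.8 W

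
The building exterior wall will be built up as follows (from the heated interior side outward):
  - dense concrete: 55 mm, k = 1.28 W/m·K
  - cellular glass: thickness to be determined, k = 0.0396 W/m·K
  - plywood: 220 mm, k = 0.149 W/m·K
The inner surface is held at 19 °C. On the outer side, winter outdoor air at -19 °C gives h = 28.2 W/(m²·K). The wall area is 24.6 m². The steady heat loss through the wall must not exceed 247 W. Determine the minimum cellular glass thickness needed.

Treating each layer as a thermal resistance in series:
R_dense concrete = L/(kA) = 0.055/(1.28×24.6) = 0.001747 K/W
R_plywood = L/(kA) = 0.22/(0.149×24.6) = 0.06002 K/W
R_outer film = 1/(h_o·A) = 1/(28.2×24.6) = 0.001442 K/W
Sum of the known resistances R_other = 0.06321 K/W
Required total resistance R_tot = ΔT/Q_allow = 38/247 = 0.1538 K/W
R_cellular glass = R_tot − R_other = 0.09064 K/W
L = R·k·A = 0.09064×0.0396×24.6

L ≈ 88.3 mm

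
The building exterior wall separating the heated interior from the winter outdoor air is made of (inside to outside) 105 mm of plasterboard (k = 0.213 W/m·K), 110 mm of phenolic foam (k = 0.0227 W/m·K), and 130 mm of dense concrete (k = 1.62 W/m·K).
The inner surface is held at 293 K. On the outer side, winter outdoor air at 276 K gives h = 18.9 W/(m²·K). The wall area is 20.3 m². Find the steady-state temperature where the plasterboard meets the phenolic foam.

T ≈ 291 K

Treating each layer as a thermal resistance in series:
R_plasterboard = L/(kA) = 0.105/(0.213×20.3) = 0.02428 K/W
R_phenolic foam = L/(kA) = 0.11/(0.0227×20.3) = 0.2387 K/W
R_dense concrete = L/(kA) = 0.13/(1.62×20.3) = 0.003953 K/W
R_outer film = 1/(h_o·A) = 1/(18.9×20.3) = 0.002606 K/W
R_total = 0.2696 K/W;  Q = ΔT/R_total = 17/0.2696 = 63.07 W
T_interface = T_inner − Q·ΣR(inner→interface) = 293 − 63.1×0.02428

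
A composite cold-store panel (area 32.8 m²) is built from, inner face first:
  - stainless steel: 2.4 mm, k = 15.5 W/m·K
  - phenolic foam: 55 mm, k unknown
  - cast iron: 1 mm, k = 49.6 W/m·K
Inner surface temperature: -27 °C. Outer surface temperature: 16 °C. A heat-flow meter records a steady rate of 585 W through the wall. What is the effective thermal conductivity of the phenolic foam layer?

Series thermal resistances:
R_stainless steel = L/(kA) = 0.0024/(15.5×32.8) = 4.721×10^-6 K/W
R_cast iron = L/(kA) = 0.001/(49.6×32.8) = 6.147×10^-7 K/W
Sum of known resistances R_other = 5.335×10^-6 K/W
Total R = ΔT/Q = 43/585 = 0.0735 K/W
R_phenolic foam = R_total − R_other = 0.0735 K/W
k = L/(R·A) = 0.055/(0.0735×32.8)

k ≈ 0.0228 W/(m·K)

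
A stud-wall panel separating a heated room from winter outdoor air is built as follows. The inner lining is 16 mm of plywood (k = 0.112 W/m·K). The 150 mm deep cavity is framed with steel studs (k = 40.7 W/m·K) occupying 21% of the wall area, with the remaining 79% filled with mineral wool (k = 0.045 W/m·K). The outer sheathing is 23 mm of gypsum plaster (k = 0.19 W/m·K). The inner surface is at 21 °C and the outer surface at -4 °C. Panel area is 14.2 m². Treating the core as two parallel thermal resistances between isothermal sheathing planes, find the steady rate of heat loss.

Sheathing layers in series; stud and cavity paths in parallel between them.
R_inner = 0.016/(0.112×14.2) = 0.01006 K/W
R_stud  = 0.15/(40.7×0.21×14.2) = 0.001236 K/W
R_cav   = 0.15/(0.045×0.79×14.2) = 0.2971 K/W
1/R_core = 1/R_stud + 1/R_cav → R_core = 0.001231 K/W
R_outer = 0.023/(0.19×14.2) = 0.008525 K/W
R_total = 0.01982 K/W
Q = ΔT/R_total = 25/0.01982

Q ≈ 1260 W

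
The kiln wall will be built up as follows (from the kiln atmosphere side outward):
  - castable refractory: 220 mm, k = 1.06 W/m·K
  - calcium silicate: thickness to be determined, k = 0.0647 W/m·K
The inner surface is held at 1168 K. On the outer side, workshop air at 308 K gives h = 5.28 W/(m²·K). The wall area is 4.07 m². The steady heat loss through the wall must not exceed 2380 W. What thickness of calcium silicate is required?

Using the resistance-network approach (series):
R_castable refractory = L/(kA) = 0.22/(1.06×4.07) = 0.05099 K/W
R_outer film = 1/(h_o·A) = 1/(5.28×4.07) = 0.04653 K/W
Sum of the known resistances R_other = 0.09753 K/W
Required total resistance R_tot = ΔT/Q_allow = 860/2380 = 0.3613 K/W
R_calcium silicate = R_tot − R_other = 0.2638 K/W
L = R·k·A = 0.2638×0.0647×4.07

L ≈ 69.5 mm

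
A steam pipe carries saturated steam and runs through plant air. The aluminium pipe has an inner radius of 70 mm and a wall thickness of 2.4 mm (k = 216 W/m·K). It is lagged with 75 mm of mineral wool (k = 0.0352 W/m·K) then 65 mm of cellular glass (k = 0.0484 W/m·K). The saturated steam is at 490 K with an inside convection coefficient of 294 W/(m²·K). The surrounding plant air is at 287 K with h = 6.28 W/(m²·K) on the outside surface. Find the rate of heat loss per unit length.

Cylindrical conduction, so R = ln(r₂/r₁)/(2πkL) per layer, in series:
R_inner film = 1/(h_i·2πr₁L) = 1/(294×2π×0.07×1) = 0.007733 K/W
R_aluminium pipe wall = ln(72.4/70)/(2π×216×1) = 2.484×10^-5 K/W
R_mineral wool = ln(147.4/72.4)/(2π×0.0352×1) = 3.214 K/W
R_cellular glass = ln(212.4/147.4)/(2π×0.0484×1) = 1.201 K/W
R_outer film = 1/(h_o·2πr_oL) = 1/(6.28×2π×0.2124×1) = 0.1193 K/W
R_total = 4.543 K/W
Q = ΔT/R_total = 203/4.543

q′ ≈ 44.7 W/m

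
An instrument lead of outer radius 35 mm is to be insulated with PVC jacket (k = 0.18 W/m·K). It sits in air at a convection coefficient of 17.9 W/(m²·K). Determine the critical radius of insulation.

r_cr ≈ 10.1 mm

For a cylinder r_cr = k/h = 0.18/17.9
r_cr = 10.1 mm; since the bare radius (35 mm) is above r_cr, any added insulation will reduce heat loss.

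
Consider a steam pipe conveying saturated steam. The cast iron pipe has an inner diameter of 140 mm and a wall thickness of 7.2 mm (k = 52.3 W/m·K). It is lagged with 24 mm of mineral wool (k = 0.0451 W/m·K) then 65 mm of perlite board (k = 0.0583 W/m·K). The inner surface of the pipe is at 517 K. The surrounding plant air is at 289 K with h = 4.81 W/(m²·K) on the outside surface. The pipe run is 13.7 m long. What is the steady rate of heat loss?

Q ≈ 1240 W

Treating each annulus and film as a series resistance:
R_cast iron pipe wall = ln(77.2/70)/(2π×52.3×13.7) = 2.175×10^-5 K/W
R_mineral wool = ln(101.2/77.2)/(2π×0.0451×13.7) = 0.06973 K/W
R_perlite board = ln(166.2/101.2)/(2π×0.0583×13.7) = 0.09885 K/W
R_outer film = 1/(h_o·2πr_oL) = 1/(4.81×2π×0.1662×13.7) = 0.01453 K/W
R_total = 0.1831 K/W
Q = ΔT/R_total = 228/0.1831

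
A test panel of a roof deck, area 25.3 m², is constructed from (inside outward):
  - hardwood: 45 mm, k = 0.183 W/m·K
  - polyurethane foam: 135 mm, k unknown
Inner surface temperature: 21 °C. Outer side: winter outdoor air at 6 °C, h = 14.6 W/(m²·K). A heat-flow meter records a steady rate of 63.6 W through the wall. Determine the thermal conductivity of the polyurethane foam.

k ≈ 0.0239 W/(m·K)

Treating each layer as a thermal resistance in series:
R_hardwood = L/(kA) = 0.045/(0.183×25.3) = 0.009719 K/W
R_outer film = 1/(h_o·A) = 1/(14.6×25.3) = 0.002707 K/W
Sum of known resistances R_other = 0.01243 K/W
Total R = ΔT/Q = 15/63.6 = 0.2358 K/W
R_polyurethane foam = R_total − R_other = 0.2234 K/W
k = L/(R·A) = 0.135/(0.2234×25.3)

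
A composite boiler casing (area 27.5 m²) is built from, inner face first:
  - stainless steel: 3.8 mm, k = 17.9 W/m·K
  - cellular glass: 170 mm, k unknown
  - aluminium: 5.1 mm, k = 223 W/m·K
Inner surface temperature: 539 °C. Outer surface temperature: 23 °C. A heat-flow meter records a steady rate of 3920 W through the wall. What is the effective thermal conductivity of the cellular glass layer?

k ≈ 0.047 W/(m·K)

Thermal resistances in series:
R_stainless steel = L/(kA) = 0.0038/(17.9×27.5) = 7.72×10^-6 K/W
R_aluminium = L/(kA) = 0.0051/(223×27.5) = 8.316×10^-7 K/W
Sum of known resistances R_other = 8.551×10^-6 K/W
Total R = ΔT/Q = 516/3920 = 0.1316 K/W
R_cellular glass = R_total − R_other = 0.1316 K/W
k = L/(R·A) = 0.17/(0.1316×27.5)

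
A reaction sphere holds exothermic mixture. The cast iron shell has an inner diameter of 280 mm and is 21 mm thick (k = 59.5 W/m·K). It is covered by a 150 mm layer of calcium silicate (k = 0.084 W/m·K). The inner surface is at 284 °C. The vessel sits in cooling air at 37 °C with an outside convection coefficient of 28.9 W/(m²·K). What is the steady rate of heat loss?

Each spherical layer contributes R = (1/r_i − 1/r_o)/(4πk):
R_cast iron shell = (1/0.14 − 1/0.161)/(4π×59.5) = 0.001246 K/W
R_calcium silicate = (1/0.161 − 1/0.311)/(4π×0.084) = 2.838 K/W
R_outer film = 1/(h·4πr_o²) = 1/(28.9×4π×0.311²) = 0.02847 K/W
R_total = 2.868 K/W
Q = ΔT/R_total = 247/2.868

Q ≈ 86.1 W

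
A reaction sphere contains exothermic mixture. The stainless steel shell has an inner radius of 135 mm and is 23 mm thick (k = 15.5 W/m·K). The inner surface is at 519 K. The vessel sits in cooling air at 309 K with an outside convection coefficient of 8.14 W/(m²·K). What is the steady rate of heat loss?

Q ≈ 529 W

Radial (spherical) resistances in series:
R_stainless steel shell = (1/0.135 − 1/0.158)/(4π×15.5) = 0.005536 K/W
R_outer film = 1/(h·4πr_o²) = 1/(8.14×4π×0.158²) = 0.3916 K/W
R_total = 0.3971 K/W
Q = ΔT/R_total = 210/0.3971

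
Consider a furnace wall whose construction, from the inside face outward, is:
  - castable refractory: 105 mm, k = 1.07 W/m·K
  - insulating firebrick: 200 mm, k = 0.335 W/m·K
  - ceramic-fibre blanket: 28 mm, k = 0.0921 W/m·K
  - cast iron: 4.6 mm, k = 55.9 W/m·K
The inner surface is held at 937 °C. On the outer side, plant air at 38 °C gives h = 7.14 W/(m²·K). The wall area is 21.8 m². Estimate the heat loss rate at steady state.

Q ≈ 17200 W

Thermal resistances in series:
R_castable refractory = L/(kA) = 0.105/(1.07×21.8) = 0.004501 K/W
R_insulating firebrick = L/(kA) = 0.2/(0.335×21.8) = 0.02739 K/W
R_ceramic-fibre blanket = L/(kA) = 0.028/(0.0921×21.8) = 0.01395 K/W
R_cast iron = L/(kA) = 0.0046/(55.9×21.8) = 3.775×10^-6 K/W
R_outer film = 1/(h_o·A) = 1/(7.14×21.8) = 0.006425 K/W
R_total = 0.05226 K/W
Q = ΔT / R_total = 899 / 0.05226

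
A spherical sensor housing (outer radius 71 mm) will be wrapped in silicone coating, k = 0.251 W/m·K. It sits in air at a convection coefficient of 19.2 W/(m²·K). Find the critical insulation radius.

For a sphere r_cr = 2k/h = 2×0.251/19.2
r_cr = 26.1 mm; since the bare radius (71 mm) is above r_cr, any added insulation will reduce heat loss.

r_cr ≈ 26.1 mm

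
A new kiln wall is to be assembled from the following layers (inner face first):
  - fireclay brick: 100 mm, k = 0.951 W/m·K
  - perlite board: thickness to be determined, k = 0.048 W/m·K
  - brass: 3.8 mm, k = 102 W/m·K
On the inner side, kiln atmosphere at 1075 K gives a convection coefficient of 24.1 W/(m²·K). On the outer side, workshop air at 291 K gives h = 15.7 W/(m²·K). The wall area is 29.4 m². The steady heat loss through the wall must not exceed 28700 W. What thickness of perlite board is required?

Model the wall as resistances in series:
R_inner film = 1/(h_i·A) = 1/(24.1×29.4) = 0.001411 K/W
R_fireclay brick = L/(kA) = 0.1/(0.951×29.4) = 0.003577 K/W
R_brass = L/(kA) = 0.0038/(102×29.4) = 1.267×10^-6 K/W
R_outer film = 1/(h_o·A) = 1/(15.7×29.4) = 0.002166 K/W
Sum of the known resistances R_other = 0.007156 K/W
Required total resistance R_tot = ΔT/Q_allow = 784/28700 = 0.02732 K/W
R_perlite board = R_tot − R_other = 0.02016 K/W
L = R·k·A = 0.02016×0.048×29.4

L ≈ 28.5 mm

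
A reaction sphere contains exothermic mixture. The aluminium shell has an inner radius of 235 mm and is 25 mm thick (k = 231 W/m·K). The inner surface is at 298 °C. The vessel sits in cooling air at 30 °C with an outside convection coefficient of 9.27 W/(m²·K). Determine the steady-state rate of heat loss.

Q ≈ 2110 W

Spherical conduction: R = (1/r_in − 1/r_out)/(4πk) per layer; series-sum.
R_aluminium shell = (1/0.235 − 1/0.26)/(4π×231) = 1.41×10^-4 K/W
R_outer film = 1/(h·4πr_o²) = 1/(9.27×4π×0.26²) = 0.127 K/W
R_total = 0.1271 K/W
Q = ΔT/R_total = 268/0.1271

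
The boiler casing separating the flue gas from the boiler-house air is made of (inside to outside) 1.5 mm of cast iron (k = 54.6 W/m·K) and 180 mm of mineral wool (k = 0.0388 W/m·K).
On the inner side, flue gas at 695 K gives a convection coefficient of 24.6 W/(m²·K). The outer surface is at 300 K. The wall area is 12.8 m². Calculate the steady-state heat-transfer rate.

Treating each layer as a thermal resistance in series:
R_inner film = 1/(h_i·A) = 1/(24.6×12.8) = 0.003176 K/W
R_cast iron = L/(kA) = 0.0015/(54.6×12.8) = 2.146×10^-6 K/W
R_mineral wool = L/(kA) = 0.18/(0.0388×12.8) = 0.3624 K/W
R_total = 0.3656 K/W
Q = ΔT / R_total = 395 / 0.3656

Q ≈ 1080 W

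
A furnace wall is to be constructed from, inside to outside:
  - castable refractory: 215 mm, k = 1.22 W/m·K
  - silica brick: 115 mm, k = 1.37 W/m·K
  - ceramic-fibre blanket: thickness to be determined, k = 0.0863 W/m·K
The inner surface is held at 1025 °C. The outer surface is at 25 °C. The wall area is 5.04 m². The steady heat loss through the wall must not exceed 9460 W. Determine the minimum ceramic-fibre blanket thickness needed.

Series thermal resistances:
R_castable refractory = L/(kA) = 0.215/(1.22×5.04) = 0.03497 K/W
R_silica brick = L/(kA) = 0.115/(1.37×5.04) = 0.01666 K/W
Sum of the known resistances R_other = 0.05162 K/W
Required total resistance R_tot = ΔT/Q_allow = 1000/9460 = 0.1057 K/W
R_ceramic-fibre blanket = R_tot − R_other = 0.05409 K/W
L = R·k·A = 0.05409×0.0863×5.04

L ≈ 23.5 mm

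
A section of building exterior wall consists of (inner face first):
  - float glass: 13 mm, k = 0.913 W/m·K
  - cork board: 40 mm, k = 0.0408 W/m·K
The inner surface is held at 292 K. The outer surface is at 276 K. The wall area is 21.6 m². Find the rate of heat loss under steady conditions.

Q ≈ 347 W

Using the resistance-network approach (series):
R_float glass = L/(kA) = 0.013/(0.913×21.6) = 6.592×10^-4 K/W
R_cork board = L/(kA) = 0.04/(0.0408×21.6) = 0.04539 K/W
R_total = 0.04605 K/W
Q = ΔT / R_total = 16 / 0.04605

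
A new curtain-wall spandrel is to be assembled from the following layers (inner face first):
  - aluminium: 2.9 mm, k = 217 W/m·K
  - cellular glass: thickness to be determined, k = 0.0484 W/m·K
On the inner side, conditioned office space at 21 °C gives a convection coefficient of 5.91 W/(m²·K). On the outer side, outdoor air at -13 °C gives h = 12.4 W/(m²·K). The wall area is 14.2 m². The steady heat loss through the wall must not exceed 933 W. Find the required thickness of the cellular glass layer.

Series thermal resistances:
R_inner film = 1/(h_i·A) = 1/(5.91×14.2) = 0.01192 K/W
R_aluminium = L/(kA) = 0.0029/(217×14.2) = 9.411×10^-7 K/W
R_outer film = 1/(h_o·A) = 1/(12.4×14.2) = 0.005679 K/W
Sum of the known resistances R_other = 0.0176 K/W
Required total resistance R_tot = ΔT/Q_allow = 34/933 = 0.03644 K/W
R_cellular glass = R_tot − R_other = 0.01885 K/W
L = R·k·A = 0.01885×0.0484×14.2

L ≈ 13 mm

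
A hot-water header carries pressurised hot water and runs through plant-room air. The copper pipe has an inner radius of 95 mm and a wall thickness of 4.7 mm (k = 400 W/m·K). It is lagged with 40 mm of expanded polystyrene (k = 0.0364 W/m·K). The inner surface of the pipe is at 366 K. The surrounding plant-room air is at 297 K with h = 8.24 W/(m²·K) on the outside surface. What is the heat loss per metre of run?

Cylindrical conduction, so R = ln(r₂/r₁)/(2πkL) per layer, in series:
R_copper pipe wall = ln(99.7/95)/(2π×400×1) = 1.921×10^-5 K/W
R_expanded polystyrene = ln(139.7/99.7)/(2π×0.0364×1) = 1.475 K/W
R_outer film = 1/(h_o·2πr_oL) = 1/(8.24×2π×0.1397×1) = 0.1383 K/W
R_total = 1.613 K/W
Q = ΔT/R_total = 69/1.613

q′ ≈ 42.8 W/m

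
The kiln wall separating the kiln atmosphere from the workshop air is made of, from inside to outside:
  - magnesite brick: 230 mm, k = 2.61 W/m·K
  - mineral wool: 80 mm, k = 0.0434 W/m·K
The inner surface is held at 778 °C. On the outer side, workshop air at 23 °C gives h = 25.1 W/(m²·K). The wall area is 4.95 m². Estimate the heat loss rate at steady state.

Using the resistance-network approach (series):
R_magnesite brick = L/(kA) = 0.23/(2.61×4.95) = 0.0178 K/W
R_mineral wool = L/(kA) = 0.08/(0.0434×4.95) = 0.3724 K/W
R_outer film = 1/(h_o·A) = 1/(25.1×4.95) = 0.008049 K/W
R_total = 0.3982 K/W
Q = ΔT / R_total = 755 / 0.3982

Q ≈ 1900 W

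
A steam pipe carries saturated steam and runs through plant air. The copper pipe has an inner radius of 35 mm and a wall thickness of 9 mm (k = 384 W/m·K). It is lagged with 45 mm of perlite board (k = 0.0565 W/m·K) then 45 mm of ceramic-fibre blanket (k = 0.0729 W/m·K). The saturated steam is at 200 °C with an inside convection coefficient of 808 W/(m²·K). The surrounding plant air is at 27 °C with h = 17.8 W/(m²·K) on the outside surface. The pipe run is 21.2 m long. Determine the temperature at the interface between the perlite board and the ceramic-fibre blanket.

For a radial system each layer contributes R = ln(r_out/r_in)/(2πkL); films add R = 1/(hA).
R_inner film = 1/(h_i·2πr₁L) = 1/(808×2π×0.035×21.2) = 2.655×10^-4 K/W
R_copper pipe wall = ln(44/35)/(2π×384×21.2) = 4.474×10^-6 K/W
R_perlite board = ln(89/44)/(2π×0.0565×21.2) = 0.0936 K/W
R_ceramic-fibre blanket = ln(134/89)/(2π×0.0729×21.2) = 0.04214 K/W
R_outer film = 1/(h_o·2πr_oL) = 1/(17.8×2π×0.134×21.2) = 0.003147 K/W
R_total = 0.1392 K/W
Q = ΔT/R_total = 173/0.1392
Q = 1240 W
T_interface = T_inner − Q·ΣR(inner→interface) = 200 − 1240×0.09387

T ≈ 83.3 °C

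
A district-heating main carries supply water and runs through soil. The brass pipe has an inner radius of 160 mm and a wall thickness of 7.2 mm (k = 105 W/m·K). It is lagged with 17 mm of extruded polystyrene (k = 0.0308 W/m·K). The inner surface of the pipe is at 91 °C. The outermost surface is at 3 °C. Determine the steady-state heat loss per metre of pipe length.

For a radial system each layer contributes R = ln(r_out/r_in)/(2πkL); films add R = 1/(hA).
R_brass pipe wall = ln(167.2/160)/(2π×105×1) = 6.672×10^-5 K/W
R_extruded polystyrene = ln(184.2/167.2)/(2π×0.0308×1) = 0.5004 K/W
R_total = 0.5004 K/W
Q = ΔT/R_total = 88/0.5004

q′ ≈ 176 W/m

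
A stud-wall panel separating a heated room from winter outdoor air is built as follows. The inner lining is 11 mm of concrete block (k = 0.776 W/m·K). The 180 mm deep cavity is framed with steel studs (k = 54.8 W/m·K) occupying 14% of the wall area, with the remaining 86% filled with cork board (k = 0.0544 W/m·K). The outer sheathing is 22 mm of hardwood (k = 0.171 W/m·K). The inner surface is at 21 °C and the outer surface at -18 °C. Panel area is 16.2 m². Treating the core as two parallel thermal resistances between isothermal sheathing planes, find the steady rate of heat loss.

Q ≈ 3800 W

Sheathing layers in series; stud and cavity paths in parallel between them.
R_inner = 0.011/(0.776×16.2) = 8.75×10^-4 K/W
R_stud  = 0.18/(54.8×0.14×16.2) = 0.001448 K/W
R_cav   = 0.18/(0.0544×0.86×16.2) = 0.2375 K/W
1/R_core = 1/R_stud + 1/R_cav → R_core = 0.001439 K/W
R_outer = 0.022/(0.171×16.2) = 0.007942 K/W
R_total = 0.01026 K/W
Q = ΔT/R_total = 39/0.01026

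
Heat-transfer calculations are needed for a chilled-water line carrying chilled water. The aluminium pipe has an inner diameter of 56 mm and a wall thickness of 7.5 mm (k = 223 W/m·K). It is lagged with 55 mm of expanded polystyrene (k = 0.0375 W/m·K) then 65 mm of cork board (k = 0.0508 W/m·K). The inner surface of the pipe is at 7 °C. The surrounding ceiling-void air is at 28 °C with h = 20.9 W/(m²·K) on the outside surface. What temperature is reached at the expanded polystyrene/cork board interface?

T ≈ 21.6 °C

Radial resistances (cylindrical: R_cond = ln(r_o/r_i)/(2πkL), R_conv = 1/(h·2πrL)):
R_aluminium pipe wall = ln(35.5/28)/(2π×223×1) = 1.694×10^-4 K/W
R_expanded polystyrene = ln(90.5/35.5)/(2π×0.0375×1) = 3.972 K/W
R_cork board = ln(155.5/90.5)/(2π×0.0508×1) = 1.696 K/W
R_outer film = 1/(h_o·2πr_oL) = 1/(20.9×2π×0.1555×1) = 0.04897 K/W
R_total = 5.717 K/W
Q = ΔT/R_total = 21/5.717
Q = 3.67 W/m
T_interface = T_inner + Q·ΣR(inner→interface) = 7 + 3.67×3.972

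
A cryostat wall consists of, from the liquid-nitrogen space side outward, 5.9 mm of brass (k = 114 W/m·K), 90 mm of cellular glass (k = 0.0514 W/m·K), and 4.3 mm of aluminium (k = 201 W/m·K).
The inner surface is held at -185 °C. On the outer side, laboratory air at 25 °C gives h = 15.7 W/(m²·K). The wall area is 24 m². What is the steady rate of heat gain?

Q ≈ 2780 W

Using the resistance-network approach (series):
R_brass = L/(kA) = 0.0059/(114×24) = 2.156×10^-6 K/W
R_cellular glass = L/(kA) = 0.09/(0.0514×24) = 0.07296 K/W
R_aluminium = L/(kA) = 0.0043/(201×24) = 8.914×10^-7 K/W
R_outer film = 1/(h_o·A) = 1/(15.7×24) = 0.002654 K/W
R_total = 0.07561 K/W
Q = ΔT / R_total = 210 / 0.07561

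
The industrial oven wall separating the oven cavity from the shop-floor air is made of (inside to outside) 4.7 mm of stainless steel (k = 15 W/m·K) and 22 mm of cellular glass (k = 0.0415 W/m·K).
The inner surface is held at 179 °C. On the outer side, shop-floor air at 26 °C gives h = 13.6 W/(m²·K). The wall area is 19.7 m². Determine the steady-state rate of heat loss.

Q ≈ 4990 W

Thermal resistances in series:
R_stainless steel = L/(kA) = 0.0047/(15×19.7) = 1.591×10^-5 K/W
R_cellular glass = L/(kA) = 0.022/(0.0415×19.7) = 0.02691 K/W
R_outer film = 1/(h_o·A) = 1/(13.6×19.7) = 0.003732 K/W
R_total = 0.03066 K/W
Q = ΔT / R_total = 153 / 0.03066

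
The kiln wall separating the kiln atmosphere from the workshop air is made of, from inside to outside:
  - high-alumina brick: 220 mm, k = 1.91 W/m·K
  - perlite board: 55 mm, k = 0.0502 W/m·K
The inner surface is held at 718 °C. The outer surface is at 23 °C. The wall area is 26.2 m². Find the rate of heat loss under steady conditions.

Thermal resistances in series:
R_high-alumina brick = L/(kA) = 0.22/(1.91×26.2) = 0.004396 K/W
R_perlite board = L/(kA) = 0.055/(0.0502×26.2) = 0.04182 K/W
R_total = 0.04621 K/W
Q = ΔT / R_total = 695 / 0.04621

Q ≈ 15000 W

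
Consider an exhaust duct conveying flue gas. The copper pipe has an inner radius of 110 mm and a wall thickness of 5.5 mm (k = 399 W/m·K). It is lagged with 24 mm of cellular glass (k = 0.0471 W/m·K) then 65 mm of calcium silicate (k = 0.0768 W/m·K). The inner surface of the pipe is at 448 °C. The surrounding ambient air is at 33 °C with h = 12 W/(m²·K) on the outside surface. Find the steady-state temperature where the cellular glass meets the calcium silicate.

Cylindrical conduction, so R = ln(r₂/r₁)/(2πkL) per layer, in series:
R_copper pipe wall = ln(115.5/110)/(2π×399×1) = 1.946×10^-5 K/W
R_cellular glass = ln(139.5/115.5)/(2π×0.0471×1) = 0.638 K/W
R_calcium silicate = ln(204.5/139.5)/(2π×0.0768×1) = 0.7927 K/W
R_outer film = 1/(h_o·2πr_oL) = 1/(12×2π×0.2045×1) = 0.06486 K/W
R_total = 1.495 K/W
Q = ΔT/R_total = 415/1.495
Q = 277 W/m
T_interface = T_inner − Q·ΣR(inner→interface) = 448 − 277×0.638

T ≈ 271 °C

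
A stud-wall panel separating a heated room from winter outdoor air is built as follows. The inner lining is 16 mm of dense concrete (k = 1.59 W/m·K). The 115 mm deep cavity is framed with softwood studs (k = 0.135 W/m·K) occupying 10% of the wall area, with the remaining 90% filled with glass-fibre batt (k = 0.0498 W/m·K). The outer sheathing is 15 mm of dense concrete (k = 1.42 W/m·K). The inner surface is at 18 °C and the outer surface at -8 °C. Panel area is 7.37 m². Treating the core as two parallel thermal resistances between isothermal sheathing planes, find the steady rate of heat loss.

Q ≈ 96.2 W

Sheathing layers in series; stud and cavity paths in parallel between them.
R_inner = 0.016/(1.59×7.37) = 0.001365 K/W
R_stud  = 0.115/(0.135×0.1×7.37) = 1.156 K/W
R_cav   = 0.115/(0.0498×0.9×7.37) = 0.3481 K/W
1/R_core = 1/R_stud + 1/R_cav → R_core = 0.2676 K/W
R_outer = 0.015/(1.42×7.37) = 0.001433 K/W
R_total = 0.2704 K/W
Q = ΔT/R_total = 26/0.2704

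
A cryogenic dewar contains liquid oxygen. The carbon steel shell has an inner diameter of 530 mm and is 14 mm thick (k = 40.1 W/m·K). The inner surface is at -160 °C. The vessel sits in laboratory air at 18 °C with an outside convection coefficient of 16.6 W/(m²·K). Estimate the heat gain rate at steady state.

Q ≈ 2870 W

For a spherical shell R = (1/r₁ − 1/r₂)/(4πk); film R = 1/(h·4πr²). In series:
R_carbon steel shell = (1/0.265 − 1/0.279)/(4π×40.1) = 3.758×10^-4 K/W
R_outer film = 1/(h·4πr_o²) = 1/(16.6×4π×0.279²) = 0.06158 K/W
R_total = 0.06196 K/W
Q = ΔT/R_total = 178/0.06196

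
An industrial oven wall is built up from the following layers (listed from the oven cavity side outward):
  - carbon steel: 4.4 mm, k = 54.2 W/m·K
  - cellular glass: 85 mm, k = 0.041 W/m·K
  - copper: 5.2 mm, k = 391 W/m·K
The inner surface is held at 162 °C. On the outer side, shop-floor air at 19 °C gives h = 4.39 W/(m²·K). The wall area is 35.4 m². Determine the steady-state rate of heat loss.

Q ≈ 2200 W

Series thermal resistances:
R_carbon steel = L/(kA) = 0.0044/(54.2×35.4) = 2.293×10^-6 K/W
R_cellular glass = L/(kA) = 0.085/(0.041×35.4) = 0.05856 K/W
R_copper = L/(kA) = 0.0052/(391×35.4) = 3.757×10^-7 K/W
R_outer film = 1/(h_o·A) = 1/(4.39×35.4) = 0.006435 K/W
R_total = 0.065 K/W
Q = ΔT / R_total = 143 / 0.065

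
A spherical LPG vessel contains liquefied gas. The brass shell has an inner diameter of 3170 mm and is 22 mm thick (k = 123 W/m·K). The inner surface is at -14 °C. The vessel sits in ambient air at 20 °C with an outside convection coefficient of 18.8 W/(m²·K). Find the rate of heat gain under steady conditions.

Each spherical layer contributes R = (1/r_i − 1/r_o)/(4πk):
R_brass shell = (1/1.585 − 1/1.607)/(4π×123) = 5.588×10^-6 K/W
R_outer film = 1/(h·4πr_o²) = 1/(18.8×4π×1.607²) = 0.001639 K/W
R_total = 0.001645 K/W
Q = ΔT/R_total = 34/0.001645

Q ≈ 20700 W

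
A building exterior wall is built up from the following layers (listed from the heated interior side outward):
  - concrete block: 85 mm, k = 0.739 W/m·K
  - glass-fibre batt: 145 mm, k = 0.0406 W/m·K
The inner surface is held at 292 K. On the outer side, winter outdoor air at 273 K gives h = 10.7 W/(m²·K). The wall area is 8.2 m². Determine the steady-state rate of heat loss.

Using the resistance-network approach (series):
R_concrete block = L/(kA) = 0.085/(0.739×8.2) = 0.01403 K/W
R_glass-fibre batt = L/(kA) = 0.145/(0.0406×8.2) = 0.4355 K/W
R_outer film = 1/(h_o·A) = 1/(10.7×8.2) = 0.0114 K/W
R_total = 0.461 K/W
Q = ΔT / R_total = 19 / 0.461

Q ≈ 41.2 W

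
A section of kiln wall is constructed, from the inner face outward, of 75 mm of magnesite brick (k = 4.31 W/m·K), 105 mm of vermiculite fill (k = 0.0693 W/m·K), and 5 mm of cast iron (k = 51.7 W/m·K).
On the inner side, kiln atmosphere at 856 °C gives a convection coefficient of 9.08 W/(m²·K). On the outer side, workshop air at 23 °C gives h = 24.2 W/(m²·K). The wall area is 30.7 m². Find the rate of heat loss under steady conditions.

Q ≈ 15200 W

Model the wall as resistances in series:
R_inner film = 1/(h_i·A) = 1/(9.08×30.7) = 0.003587 K/W
R_magnesite brick = L/(kA) = 0.075/(4.31×30.7) = 5.668×10^-4 K/W
R_vermiculite fill = L/(kA) = 0.105/(0.0693×30.7) = 0.04935 K/W
R_cast iron = L/(kA) = 0.005/(51.7×30.7) = 3.15×10^-6 K/W
R_outer film = 1/(h_o·A) = 1/(24.2×30.7) = 0.001346 K/W
R_total = 0.05486 K/W
Q = ΔT / R_total = 833 / 0.05486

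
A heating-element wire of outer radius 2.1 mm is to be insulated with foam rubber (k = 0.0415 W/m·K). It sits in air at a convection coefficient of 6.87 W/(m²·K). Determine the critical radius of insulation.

r_cr ≈ 6.04 mm

For a cylinder r_cr = k/h = 0.0415/6.87
r_cr = 6.04 mm; since the bare radius (2.1 mm) is below r_cr, adding a thin layer of insulation will *increase* heat loss.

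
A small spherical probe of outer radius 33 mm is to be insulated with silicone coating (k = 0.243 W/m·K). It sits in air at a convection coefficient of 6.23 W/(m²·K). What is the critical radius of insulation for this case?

For a sphere r_cr = 2k/h = 2×0.243/6.23
r_cr = 78 mm; since the bare radius (33 mm) is below r_cr, adding a thin layer of insulation will *increase* heat loss.

r_cr ≈ 78 mm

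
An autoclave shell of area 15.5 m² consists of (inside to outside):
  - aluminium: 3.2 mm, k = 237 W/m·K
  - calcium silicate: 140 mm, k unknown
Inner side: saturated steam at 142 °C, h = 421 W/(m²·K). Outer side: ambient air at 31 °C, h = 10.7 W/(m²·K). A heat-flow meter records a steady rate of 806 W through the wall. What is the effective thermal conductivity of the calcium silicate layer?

Series thermal resistances:
R_inner film = 1/(h_i·A) = 1/(421×15.5) = 1.532×10^-4 K/W
R_aluminium = L/(kA) = 0.0032/(237×15.5) = 8.711×10^-7 K/W
R_outer film = 1/(h_o·A) = 1/(10.7×15.5) = 0.00603 K/W
Sum of known resistances R_other = 0.006184 K/W
Total R = ΔT/Q = 111/806 = 0.1377 K/W
R_calcium silicate = R_total − R_other = 0.1315 K/W
k = L/(R·A) = 0.14/(0.1315×15.5)

k ≈ 0.0687 W/(m·K)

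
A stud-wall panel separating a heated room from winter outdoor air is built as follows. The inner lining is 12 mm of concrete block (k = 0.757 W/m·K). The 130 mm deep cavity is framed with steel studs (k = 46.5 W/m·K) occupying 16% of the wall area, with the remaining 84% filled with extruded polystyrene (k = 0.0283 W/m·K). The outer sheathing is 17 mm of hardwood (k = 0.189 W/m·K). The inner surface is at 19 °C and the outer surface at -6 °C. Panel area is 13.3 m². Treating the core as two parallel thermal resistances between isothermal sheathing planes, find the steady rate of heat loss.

Q ≈ 2700 W

Sheathing layers in series; stud and cavity paths in parallel between them.
R_inner = 0.012/(0.757×13.3) = 0.001192 K/W
R_stud  = 0.13/(46.5×0.16×13.3) = 0.001314 K/W
R_cav   = 0.13/(0.0283×0.84×13.3) = 0.4112 K/W
1/R_core = 1/R_stud + 1/R_cav → R_core = 0.00131 K/W
R_outer = 0.017/(0.189×13.3) = 0.006763 K/W
R_total = 0.009264 K/W
Q = ΔT/R_total = 25/0.009264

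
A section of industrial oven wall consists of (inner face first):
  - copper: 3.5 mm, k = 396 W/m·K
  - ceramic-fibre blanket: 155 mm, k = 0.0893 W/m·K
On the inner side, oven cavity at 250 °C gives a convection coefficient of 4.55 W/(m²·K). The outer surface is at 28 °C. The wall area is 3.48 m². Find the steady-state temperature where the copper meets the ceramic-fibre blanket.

T ≈ 225 °C

Series thermal resistances:
R_inner film = 1/(h_i·A) = 1/(4.55×3.48) = 0.06316 K/W
R_copper = L/(kA) = 0.0035/(396×3.48) = 2.54×10^-6 K/W
R_ceramic-fibre blanket = L/(kA) = 0.155/(0.0893×3.48) = 0.4988 K/W
R_total = 0.5619 K/W;  Q = ΔT/R_total = 222/0.5619 = 395.1 W
T_interface = T_inner − Q·ΣR(inner→interface) = 250 − 395×0.06316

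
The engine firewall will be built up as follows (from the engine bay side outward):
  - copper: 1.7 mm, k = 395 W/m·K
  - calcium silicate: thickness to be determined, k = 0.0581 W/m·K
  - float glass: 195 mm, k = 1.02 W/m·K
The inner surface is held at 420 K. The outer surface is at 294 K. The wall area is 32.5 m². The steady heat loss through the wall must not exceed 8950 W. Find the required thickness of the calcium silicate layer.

Model the wall as resistances in series:
R_copper = L/(kA) = 0.0017/(395×32.5) = 1.324×10^-7 K/W
R_float glass = L/(kA) = 0.195/(1.02×32.5) = 0.005882 K/W
Sum of the known resistances R_other = 0.005882 K/W
Required total resistance R_tot = ΔT/Q_allow = 126/8950 = 0.01408 K/W
R_calcium silicate = R_tot − R_other = 0.008196 K/W
L = R·k·A = 0.008196×0.0581×32.5

L ≈ 15.5 mm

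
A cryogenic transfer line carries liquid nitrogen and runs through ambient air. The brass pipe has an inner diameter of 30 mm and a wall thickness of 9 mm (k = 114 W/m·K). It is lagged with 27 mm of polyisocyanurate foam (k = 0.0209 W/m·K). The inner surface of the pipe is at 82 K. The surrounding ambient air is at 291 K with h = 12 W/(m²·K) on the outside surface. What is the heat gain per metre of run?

q′ ≈ 34.8 W/m

Radial resistances (cylindrical: R_cond = ln(r_o/r_i)/(2πkL), R_conv = 1/(h·2πrL)):
R_brass pipe wall = ln(24/15)/(2π×114×1) = 6.562×10^-4 K/W
R_polyisocyanurate foam = ln(51/24)/(2π×0.0209×1) = 5.74 K/W
R_outer film = 1/(h_o·2πr_oL) = 1/(12×2π×0.051×1) = 0.2601 K/W
R_total = 6.001 K/W
Q = ΔT/R_total = 209/6.001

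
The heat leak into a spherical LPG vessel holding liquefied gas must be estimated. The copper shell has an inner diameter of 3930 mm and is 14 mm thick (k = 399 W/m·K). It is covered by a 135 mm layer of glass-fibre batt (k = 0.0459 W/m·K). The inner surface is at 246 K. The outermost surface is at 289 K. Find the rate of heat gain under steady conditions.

Q ≈ 769 W

Radial (spherical) resistances in series:
R_copper shell = (1/1.965 − 1/1.979)/(4π×399) = 7.18×10^-7 K/W
R_glass-fibre batt = (1/1.979 − 1/2.114)/(4π×0.0459) = 0.05594 K/W
R_total = 0.05595 K/W
Q = ΔT/R_total = 43/0.05595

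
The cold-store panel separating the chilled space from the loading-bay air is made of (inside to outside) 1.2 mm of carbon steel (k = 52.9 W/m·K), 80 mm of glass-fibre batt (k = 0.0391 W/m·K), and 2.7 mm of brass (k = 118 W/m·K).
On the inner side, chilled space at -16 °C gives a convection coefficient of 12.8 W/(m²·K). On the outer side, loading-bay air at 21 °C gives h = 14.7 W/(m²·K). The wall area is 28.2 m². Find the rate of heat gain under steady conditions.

Using the resistance-network approach (series):
R_inner film = 1/(h_i·A) = 1/(12.8×28.2) = 0.00277 K/W
R_carbon steel = L/(kA) = 0.0012/(52.9×28.2) = 8.044×10^-7 K/W
R_glass-fibre batt = L/(kA) = 0.08/(0.0391×28.2) = 0.07255 K/W
R_brass = L/(kA) = 0.0027/(118×28.2) = 8.114×10^-7 K/W
R_outer film = 1/(h_o·A) = 1/(14.7×28.2) = 0.002412 K/W
R_total = 0.07774 K/W
Q = ΔT / R_total = 37 / 0.07774

Q ≈ 476 W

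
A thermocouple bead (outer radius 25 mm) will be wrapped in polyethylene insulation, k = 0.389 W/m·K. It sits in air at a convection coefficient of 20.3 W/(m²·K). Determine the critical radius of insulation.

For a sphere r_cr = 2k/h = 2×0.389/20.3
r_cr = 38.3 mm; since the bare radius (25 mm) is below r_cr, adding a thin layer of insulation will *increase* heat loss.

r_cr ≈ 38.3 mm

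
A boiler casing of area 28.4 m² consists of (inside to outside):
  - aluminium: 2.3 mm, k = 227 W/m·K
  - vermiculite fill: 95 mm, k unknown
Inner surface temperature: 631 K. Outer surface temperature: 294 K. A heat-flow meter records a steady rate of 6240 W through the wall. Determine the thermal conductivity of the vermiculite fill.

Treating each layer as a thermal resistance in series:
R_aluminium = L/(kA) = 0.0023/(227×28.4) = 3.568×10^-7 K/W
Sum of known resistances R_other = 3.568×10^-7 K/W
Total R = ΔT/Q = 337/6240 = 0.05401 K/W
R_vermiculite fill = R_total − R_other = 0.05401 K/W
k = L/(R·A) = 0.095/(0.05401×28.4)

k ≈ 0.0619 W/(m·K)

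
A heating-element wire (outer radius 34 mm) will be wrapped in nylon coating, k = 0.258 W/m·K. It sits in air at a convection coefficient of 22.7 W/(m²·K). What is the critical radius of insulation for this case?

r_cr ≈ 11.4 mm

For a cylinder r_cr = k/h = 0.258/22.7
r_cr = 11.4 mm; since the bare radius (34 mm) is above r_cr, any added insulation will reduce heat loss.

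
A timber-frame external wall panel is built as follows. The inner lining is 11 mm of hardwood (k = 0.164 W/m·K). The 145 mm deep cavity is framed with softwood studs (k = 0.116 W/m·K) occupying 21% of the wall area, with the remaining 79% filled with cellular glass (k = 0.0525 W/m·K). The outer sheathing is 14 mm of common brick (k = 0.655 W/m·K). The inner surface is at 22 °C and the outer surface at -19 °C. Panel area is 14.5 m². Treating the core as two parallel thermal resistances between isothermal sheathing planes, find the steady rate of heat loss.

Q ≈ 260 W

Sheathing layers in series; stud and cavity paths in parallel between them.
R_inner = 0.011/(0.164×14.5) = 0.004626 K/W
R_stud  = 0.145/(0.116×0.21×14.5) = 0.4105 K/W
R_cav   = 0.145/(0.0525×0.79×14.5) = 0.2411 K/W
1/R_core = 1/R_stud + 1/R_cav → R_core = 0.1519 K/W
R_outer = 0.014/(0.655×14.5) = 0.001474 K/W
R_total = 0.158 K/W
Q = ΔT/R_total = 41/0.158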